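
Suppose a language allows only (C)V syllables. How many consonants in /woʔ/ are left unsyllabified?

The consonants /ʔ/ cannot be parsed into a legal (C)V syllable (no codas are permitted; onsets are limited to one consonant).

1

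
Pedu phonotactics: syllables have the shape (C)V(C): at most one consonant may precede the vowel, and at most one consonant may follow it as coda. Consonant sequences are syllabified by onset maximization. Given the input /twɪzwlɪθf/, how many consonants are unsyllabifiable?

Under (C)V(C), the unsyllabifiable consonants are /t/, /w/, /f/ (at most one coda consonant is licensed; onsets are limited to one consonant).

3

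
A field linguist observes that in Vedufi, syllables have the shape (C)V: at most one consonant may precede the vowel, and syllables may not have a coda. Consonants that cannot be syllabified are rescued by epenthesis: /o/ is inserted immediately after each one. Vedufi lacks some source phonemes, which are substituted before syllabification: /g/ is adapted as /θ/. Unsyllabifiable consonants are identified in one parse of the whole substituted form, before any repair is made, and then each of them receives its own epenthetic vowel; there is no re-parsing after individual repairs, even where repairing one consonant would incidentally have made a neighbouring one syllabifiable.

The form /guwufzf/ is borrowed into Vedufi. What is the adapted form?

θuwufozofo

Substitution: /g/ → /θ/, giving /θuwufzf/.
The consonants /f/, /z/, /f/ cannot be parsed into a legal (C)V syllable (no codas are permitted; onsets are limited to one consonant).
Epenthesis after each stranded consonant: /f/ → /fo/, /z/ → /zo/, /f/ → /fo/.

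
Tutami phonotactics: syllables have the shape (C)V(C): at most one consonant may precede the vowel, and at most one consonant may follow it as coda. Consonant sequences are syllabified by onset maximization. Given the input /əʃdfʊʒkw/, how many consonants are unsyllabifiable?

3

The consonants /d/, /k/, /w/ cannot be parsed into a legal (C)V(C) syllable (at most one coda consonant is licensed; onsets are limited to one consonant).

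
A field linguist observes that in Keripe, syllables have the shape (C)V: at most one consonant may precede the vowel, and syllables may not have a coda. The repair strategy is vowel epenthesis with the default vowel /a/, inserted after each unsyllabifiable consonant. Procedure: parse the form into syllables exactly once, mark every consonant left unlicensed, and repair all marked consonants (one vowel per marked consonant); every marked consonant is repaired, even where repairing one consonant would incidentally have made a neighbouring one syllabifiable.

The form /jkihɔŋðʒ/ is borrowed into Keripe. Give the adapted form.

Under (C)V, the unsyllabifiable consonants are /j/, /ŋ/, /ð/, /ʒ/ (no codas are permitted; onsets are limited to one consonant).
Epenthesis after each stranded consonant: /j/ → /ja/, /ŋ/ → /ŋa/, /ð/ → /ða/, /ʒ/ → /ʒa/.

jakihɔŋaðaʒa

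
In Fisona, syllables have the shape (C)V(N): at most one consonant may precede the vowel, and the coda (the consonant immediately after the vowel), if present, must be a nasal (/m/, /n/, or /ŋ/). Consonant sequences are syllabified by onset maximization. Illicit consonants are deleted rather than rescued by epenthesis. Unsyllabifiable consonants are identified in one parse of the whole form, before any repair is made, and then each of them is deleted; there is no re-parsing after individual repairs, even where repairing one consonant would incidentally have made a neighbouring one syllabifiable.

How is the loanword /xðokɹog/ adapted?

The consonants /x/, /k/, /g/ cannot be parsed into a legal (C)V(N) syllable (only a nasal (/m/, /n/, or /ŋ/) is licensed in coda position; onsets are limited to one consonant).
Deletion applies to /x/, /k/, /g/.

ðoɹo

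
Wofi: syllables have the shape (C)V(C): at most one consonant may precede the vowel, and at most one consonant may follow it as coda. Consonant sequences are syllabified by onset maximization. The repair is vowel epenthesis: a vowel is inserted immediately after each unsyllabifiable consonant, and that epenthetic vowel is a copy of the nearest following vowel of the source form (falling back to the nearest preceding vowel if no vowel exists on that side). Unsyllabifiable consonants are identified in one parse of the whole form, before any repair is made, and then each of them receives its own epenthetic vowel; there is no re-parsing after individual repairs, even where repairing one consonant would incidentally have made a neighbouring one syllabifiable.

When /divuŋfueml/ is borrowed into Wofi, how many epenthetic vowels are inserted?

The unsyllabifiable consonants are /l/; each receives one epenthetic vowel.

1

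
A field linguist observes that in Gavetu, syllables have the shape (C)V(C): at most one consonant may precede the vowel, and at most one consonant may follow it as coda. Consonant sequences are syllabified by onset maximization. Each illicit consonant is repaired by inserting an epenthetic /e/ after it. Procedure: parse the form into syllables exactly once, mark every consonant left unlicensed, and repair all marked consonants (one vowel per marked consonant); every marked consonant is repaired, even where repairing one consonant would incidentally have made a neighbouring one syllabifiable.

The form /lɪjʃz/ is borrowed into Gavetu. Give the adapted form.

The consonants /ʃ/, /z/ cannot be parsed into a legal (C)V(C) syllable (at most one coda consonant is licensed; onsets are limited to one consonant).
Epenthesis after each stranded consonant: /ʃ/ → /ʃe/, /z/ → /ze/.

lɪjʃeze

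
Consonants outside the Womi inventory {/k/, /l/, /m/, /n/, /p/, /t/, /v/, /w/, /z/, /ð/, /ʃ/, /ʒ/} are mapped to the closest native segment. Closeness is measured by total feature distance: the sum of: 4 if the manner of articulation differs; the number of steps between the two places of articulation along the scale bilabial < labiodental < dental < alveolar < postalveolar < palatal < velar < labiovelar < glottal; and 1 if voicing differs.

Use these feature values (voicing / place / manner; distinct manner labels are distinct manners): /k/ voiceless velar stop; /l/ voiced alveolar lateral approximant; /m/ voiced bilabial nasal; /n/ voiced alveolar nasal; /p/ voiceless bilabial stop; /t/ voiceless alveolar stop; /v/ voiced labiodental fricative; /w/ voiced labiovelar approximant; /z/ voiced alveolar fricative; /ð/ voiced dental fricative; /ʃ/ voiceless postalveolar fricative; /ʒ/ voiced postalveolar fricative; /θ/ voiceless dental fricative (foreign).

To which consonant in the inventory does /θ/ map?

/ð/ is closest: same manner (fricative), place distance 0 (dental→dental), voicing differs (+1); total 1. Next closest is /v/ at distance 2.

ð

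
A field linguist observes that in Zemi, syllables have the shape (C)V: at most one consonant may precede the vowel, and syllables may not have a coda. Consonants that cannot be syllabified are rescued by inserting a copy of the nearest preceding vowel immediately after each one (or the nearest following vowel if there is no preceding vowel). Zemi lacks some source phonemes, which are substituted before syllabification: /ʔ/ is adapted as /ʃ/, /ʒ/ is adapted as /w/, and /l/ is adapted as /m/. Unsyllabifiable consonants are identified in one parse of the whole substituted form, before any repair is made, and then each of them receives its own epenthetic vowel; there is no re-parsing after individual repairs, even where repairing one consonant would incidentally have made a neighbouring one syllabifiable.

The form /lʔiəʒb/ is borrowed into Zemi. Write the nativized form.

Substitution: /l/ → /m/, /ʔ/ → /ʃ/, /ʒ/ → /w/, giving /mʃiəwb/.
The consonants /m/, /w/, /b/ cannot be parsed into a legal (C)V syllable (no codas are permitted; onsets are limited to one consonant).
Epenthesis after each stranded consonant: /m/ → /mi/, /w/ → /wə/, /b/ → /bə/.

miʃiəwəbə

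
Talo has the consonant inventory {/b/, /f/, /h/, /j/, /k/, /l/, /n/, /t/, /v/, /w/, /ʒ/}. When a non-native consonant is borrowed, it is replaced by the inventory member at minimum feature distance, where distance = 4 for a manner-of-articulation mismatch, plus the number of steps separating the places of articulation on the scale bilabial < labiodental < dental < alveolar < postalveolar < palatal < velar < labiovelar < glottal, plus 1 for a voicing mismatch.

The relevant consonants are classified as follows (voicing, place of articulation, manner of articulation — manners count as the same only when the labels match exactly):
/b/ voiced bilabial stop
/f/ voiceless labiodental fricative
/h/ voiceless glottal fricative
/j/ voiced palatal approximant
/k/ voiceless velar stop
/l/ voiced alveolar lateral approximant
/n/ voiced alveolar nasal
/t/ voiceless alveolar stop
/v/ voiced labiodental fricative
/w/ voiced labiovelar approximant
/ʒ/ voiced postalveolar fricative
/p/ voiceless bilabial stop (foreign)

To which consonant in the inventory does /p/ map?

b

/b/ is closest: same manner (stop), place distance 0 (bilabial→bilabial), voicing differs (+1); total 1. Next closest is /t/ at distance 3.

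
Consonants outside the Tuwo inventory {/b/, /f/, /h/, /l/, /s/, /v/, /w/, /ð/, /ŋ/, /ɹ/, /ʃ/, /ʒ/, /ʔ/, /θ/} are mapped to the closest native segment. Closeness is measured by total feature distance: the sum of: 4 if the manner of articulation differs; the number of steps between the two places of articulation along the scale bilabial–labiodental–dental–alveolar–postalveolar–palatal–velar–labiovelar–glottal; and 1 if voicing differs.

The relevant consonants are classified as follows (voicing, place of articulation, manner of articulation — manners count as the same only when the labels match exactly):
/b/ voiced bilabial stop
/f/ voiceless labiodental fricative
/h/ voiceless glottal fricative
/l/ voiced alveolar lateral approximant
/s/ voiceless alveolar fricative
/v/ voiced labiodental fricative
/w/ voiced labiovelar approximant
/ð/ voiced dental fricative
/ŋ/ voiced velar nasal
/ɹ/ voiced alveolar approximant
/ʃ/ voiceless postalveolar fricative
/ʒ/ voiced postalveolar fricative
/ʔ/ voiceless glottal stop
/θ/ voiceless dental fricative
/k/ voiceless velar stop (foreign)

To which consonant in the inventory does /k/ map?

ʔ

/ʔ/ is closest: same manner (stop), place distance 2 (velar→glottal), same voicing; total 2. Next closest is /ŋ/ at distance 5.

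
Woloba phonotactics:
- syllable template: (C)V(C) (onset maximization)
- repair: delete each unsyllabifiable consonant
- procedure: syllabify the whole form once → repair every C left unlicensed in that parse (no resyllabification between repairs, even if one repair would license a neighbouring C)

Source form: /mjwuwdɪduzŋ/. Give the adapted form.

The consonants /m/, /j/, /ŋ/ cannot be parsed into a legal (C)V(C) syllable (at most one coda consonant is licensed; onsets are limited to one consonant).
Deleting the stranded consonants removes /m/, /j/, /ŋ/.

wuwdɪduz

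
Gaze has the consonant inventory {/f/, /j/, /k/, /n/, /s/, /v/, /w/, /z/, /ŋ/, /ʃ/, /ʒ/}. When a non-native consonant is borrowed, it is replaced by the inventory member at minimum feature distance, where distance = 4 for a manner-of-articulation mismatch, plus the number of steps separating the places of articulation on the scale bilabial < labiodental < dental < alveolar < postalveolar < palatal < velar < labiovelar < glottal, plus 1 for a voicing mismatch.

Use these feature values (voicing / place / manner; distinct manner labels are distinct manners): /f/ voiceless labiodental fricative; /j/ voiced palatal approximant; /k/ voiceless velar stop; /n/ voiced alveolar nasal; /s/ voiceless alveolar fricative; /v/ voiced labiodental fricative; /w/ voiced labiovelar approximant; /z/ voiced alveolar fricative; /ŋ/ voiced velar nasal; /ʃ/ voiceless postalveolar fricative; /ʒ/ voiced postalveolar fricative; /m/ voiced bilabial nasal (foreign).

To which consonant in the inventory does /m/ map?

n

/n/ is closest: same manner (nasal), place distance 3 (bilabial→alveolar), same voicing; total 3. Next closest is /v/ at distance 5.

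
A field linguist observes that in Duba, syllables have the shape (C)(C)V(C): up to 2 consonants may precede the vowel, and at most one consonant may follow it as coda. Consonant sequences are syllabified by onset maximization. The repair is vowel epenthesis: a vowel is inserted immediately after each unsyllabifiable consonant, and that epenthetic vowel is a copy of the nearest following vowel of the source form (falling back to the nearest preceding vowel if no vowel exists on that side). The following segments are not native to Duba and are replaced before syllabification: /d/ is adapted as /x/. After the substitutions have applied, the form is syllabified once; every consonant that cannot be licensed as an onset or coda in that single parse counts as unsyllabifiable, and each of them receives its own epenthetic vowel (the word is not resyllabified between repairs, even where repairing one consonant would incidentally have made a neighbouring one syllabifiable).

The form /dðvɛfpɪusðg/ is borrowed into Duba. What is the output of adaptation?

Substitution: /d/ → /x/, giving /xðvɛfpɪusðg/.
Syllabifying with onset maximization leaves /x/, /ð/, /g/ stranded (at most one coda consonant is licensed; onsets may contain at most 2 consonants).
Inserting the epenthetic vowel yields /x/ → /xɛ/, /ð/ → /ðu/, /g/ → /gu/.

xɛðvɛfpɪusðugu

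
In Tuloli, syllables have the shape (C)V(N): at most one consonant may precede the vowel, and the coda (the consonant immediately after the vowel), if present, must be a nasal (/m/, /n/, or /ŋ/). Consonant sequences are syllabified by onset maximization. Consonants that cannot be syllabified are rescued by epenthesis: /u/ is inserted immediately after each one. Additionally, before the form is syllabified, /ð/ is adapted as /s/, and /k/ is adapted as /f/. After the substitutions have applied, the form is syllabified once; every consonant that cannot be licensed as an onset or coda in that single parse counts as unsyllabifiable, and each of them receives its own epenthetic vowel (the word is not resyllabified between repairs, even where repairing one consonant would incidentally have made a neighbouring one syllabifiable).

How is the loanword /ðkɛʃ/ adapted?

sufɛʃu

Substitution: /ð/ → /s/, /k/ → /f/, giving /sfɛʃ/.
Syllabifying with onset maximization leaves /s/, /ʃ/ stranded (only a nasal (/m/, /n/, or /ŋ/) is licensed in coda position; onsets are limited to one consonant).
Each unlicensed consonant becomes the onset of a new syllable: /s/ → /su/, /ʃ/ → /ʃu/.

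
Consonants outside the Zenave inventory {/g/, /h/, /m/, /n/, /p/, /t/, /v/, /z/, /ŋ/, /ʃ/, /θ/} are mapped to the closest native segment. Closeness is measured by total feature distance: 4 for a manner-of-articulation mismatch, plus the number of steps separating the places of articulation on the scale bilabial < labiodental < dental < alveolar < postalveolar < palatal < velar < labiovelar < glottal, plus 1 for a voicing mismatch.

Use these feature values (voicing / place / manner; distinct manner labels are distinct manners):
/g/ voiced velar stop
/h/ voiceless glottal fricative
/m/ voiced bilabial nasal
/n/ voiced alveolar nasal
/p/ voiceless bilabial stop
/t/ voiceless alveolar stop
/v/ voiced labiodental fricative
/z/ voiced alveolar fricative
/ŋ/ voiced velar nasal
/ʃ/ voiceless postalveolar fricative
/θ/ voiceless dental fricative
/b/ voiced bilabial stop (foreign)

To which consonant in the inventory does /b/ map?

/p/ is closest: same manner (stop), place distance 0 (bilabial→bilabial), voicing differs (+1); total 1. Next closest is /m/ at distance 4.

p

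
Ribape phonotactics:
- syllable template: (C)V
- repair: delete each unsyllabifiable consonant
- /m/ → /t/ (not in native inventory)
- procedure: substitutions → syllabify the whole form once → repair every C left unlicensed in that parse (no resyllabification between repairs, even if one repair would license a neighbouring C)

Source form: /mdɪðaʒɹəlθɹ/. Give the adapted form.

dɪðaɹə

Substitution: /m/ → /t/, giving /tdɪðaʒɹəlθɹ/.
Under (C)V, the unsyllabifiable consonants are /t/, /ʒ/, /l/, /θ/, /ɹ/ (no codas are permitted; onsets are limited to one consonant).
Deleting the stranded consonants removes /t/, /ʒ/, /l/, /θ/, /ɹ/.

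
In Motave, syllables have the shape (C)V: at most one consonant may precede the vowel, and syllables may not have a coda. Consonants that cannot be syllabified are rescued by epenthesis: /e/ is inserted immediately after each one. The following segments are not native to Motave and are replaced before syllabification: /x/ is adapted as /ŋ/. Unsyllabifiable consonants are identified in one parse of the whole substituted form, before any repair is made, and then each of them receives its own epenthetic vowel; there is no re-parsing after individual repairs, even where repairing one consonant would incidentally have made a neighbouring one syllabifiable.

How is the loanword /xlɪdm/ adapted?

Substitution: /x/ → /ŋ/, giving /ŋlɪdm/.
Under (C)V, the unsyllabifiable consonants are /ŋ/, /d/, /m/ (no codas are permitted; onsets are limited to one consonant).
Epenthesis after each stranded consonant: /ŋ/ → /ŋe/, /d/ → /de/, /m/ → /me/.

ŋelɪdeme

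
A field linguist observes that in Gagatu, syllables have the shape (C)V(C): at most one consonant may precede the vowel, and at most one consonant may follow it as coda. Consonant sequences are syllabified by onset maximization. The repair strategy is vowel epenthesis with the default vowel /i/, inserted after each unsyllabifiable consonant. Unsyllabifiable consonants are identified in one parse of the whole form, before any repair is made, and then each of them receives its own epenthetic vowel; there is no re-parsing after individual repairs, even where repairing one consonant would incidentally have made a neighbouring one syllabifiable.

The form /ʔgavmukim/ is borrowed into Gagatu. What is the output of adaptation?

ʔigavmukim

Syllabifying with onset maximization leaves /ʔ/ stranded (at most one coda consonant is licensed; onsets are limited to one consonant).
Inserting the epenthetic vowel yields /ʔ/ → /ʔi/.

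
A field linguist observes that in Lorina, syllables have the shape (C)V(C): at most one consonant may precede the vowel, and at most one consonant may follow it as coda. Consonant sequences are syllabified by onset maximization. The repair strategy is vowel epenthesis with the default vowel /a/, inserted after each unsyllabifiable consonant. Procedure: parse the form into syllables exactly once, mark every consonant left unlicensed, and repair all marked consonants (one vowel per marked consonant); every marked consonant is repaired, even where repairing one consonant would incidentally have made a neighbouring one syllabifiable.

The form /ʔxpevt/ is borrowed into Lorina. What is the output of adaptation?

ʔaxapevta

Under (C)V(C), the unsyllabifiable consonants are /ʔ/, /x/, /t/ (at most one coda consonant is licensed; onsets are limited to one consonant).
Inserting the epenthetic vowel yields /ʔ/ → /ʔa/, /x/ → /xa/, /t/ → /ta/.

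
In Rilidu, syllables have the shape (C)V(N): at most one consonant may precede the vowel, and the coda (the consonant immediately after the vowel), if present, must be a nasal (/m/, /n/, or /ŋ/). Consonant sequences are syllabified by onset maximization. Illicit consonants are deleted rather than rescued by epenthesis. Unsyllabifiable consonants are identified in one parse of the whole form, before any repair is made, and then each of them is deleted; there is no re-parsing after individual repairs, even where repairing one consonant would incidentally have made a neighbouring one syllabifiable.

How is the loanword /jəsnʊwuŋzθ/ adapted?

Syllabifying with onset maximization leaves /s/, /z/, /θ/ stranded (only a nasal (/m/, /n/, or /ŋ/) is licensed in coda position; onsets are limited to one consonant).
Deleting the stranded consonants removes /s/, /z/, /θ/.

jənʊwuŋ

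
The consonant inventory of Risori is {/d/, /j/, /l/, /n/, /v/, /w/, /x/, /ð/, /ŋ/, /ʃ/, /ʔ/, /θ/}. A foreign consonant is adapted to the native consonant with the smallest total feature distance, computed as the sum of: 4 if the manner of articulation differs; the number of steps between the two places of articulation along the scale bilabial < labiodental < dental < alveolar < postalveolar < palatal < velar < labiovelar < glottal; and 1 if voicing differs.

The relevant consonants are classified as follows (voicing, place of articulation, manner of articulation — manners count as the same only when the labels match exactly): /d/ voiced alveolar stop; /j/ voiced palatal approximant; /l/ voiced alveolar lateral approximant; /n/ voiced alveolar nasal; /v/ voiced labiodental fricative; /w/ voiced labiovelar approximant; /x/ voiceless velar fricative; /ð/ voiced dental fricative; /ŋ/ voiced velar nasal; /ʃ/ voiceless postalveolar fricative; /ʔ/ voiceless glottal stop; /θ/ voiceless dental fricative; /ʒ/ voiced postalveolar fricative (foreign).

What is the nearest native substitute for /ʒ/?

/ʃ/ is closest: same manner (fricative), place distance 0 (postalveolar→postalveolar), voicing differs (+1); total 1. Next closest is /ð/ at distance 2.

ʃ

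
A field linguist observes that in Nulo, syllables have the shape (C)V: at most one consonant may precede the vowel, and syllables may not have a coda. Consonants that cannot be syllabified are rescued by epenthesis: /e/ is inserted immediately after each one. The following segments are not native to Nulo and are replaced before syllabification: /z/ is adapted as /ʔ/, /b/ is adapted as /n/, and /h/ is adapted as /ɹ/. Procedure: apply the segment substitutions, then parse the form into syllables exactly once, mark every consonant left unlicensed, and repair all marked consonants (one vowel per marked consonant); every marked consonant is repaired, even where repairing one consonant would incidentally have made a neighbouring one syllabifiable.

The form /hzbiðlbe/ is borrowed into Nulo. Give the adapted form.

Substitution: /h/ → /ɹ/, /z/ → /ʔ/, /b/ → /n/, giving /ɹʔniðlne/.
Syllabifying with onset maximization leaves /ɹ/, /ʔ/, /ð/, /l/ stranded (no codas are permitted; onsets are limited to one consonant).
Inserting the epenthetic vowel yields /ɹ/ → /ɹe/, /ʔ/ → /ʔe/, /ð/ → /ðe/, /l/ → /le/.

ɹeʔeniðelene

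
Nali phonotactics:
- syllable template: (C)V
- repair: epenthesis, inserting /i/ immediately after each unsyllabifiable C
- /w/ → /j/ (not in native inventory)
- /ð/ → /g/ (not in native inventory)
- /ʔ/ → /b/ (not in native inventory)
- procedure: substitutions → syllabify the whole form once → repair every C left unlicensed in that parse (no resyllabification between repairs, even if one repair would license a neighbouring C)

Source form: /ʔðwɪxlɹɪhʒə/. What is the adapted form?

bigijɪxiliɹɪhiʒə

Substitution: /ʔ/ → /b/, /ð/ → /g/, /w/ → /j/, giving /bgjɪxlɹɪhʒə/.
The consonants /b/, /g/, /x/, /l/, /h/ cannot be parsed into a legal (C)V syllable (no codas are permitted; onsets are limited to one consonant).
Inserting the epenthetic vowel yields /b/ → /bi/, /g/ → /gi/, /x/ → /xi/, /l/ → /li/, /h/ → /hi/.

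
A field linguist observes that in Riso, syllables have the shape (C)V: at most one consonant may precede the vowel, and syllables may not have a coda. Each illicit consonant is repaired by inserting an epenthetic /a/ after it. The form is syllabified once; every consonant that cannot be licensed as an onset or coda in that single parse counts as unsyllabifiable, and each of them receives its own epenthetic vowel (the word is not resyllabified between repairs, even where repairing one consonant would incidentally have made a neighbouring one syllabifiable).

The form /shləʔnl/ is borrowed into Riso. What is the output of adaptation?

Under (C)V, the unsyllabifiable consonants are /s/, /h/, /ʔ/, /n/, /l/ (no codas are permitted; onsets are limited to one consonant).
Each unlicensed consonant becomes the onset of a new syllable: /s/ → /sa/, /h/ → /ha/, /ʔ/ → /ʔa/, /n/ → /na/, /l/ → /la/.

sahaləʔanala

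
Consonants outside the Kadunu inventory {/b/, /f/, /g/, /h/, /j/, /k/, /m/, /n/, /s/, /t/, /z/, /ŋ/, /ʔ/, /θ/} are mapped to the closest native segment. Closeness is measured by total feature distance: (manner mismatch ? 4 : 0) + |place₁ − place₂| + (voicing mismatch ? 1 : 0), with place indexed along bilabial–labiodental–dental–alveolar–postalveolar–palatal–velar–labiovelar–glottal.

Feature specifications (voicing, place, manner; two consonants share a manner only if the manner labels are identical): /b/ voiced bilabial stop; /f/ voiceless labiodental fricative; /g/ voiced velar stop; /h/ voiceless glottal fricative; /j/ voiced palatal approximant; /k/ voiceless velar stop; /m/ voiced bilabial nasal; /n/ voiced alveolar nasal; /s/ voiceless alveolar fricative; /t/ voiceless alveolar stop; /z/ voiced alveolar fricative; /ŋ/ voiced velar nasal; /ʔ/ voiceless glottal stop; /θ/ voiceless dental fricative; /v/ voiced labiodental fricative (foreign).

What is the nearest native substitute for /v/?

/f/ is closest: same manner (fricative), place distance 0 (labiodental→labiodental), voicing differs (+1); total 1. Next closest is /z/ at distance 2.

f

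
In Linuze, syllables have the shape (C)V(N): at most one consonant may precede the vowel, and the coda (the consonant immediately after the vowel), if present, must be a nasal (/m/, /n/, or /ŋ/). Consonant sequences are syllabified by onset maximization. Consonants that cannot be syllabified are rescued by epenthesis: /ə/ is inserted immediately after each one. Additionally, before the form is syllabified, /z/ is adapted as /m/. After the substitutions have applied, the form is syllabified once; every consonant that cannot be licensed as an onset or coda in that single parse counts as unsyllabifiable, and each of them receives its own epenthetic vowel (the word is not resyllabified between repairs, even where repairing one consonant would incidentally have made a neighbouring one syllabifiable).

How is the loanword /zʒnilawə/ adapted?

Substitution: /z/ → /m/, giving /mʒnilawə/.
Syllabifying with onset maximization leaves /m/, /ʒ/ stranded (only a nasal (/m/, /n/, or /ŋ/) is licensed in coda position; onsets are limited to one consonant).
Inserting the epenthetic vowel yields /m/ → /mə/, /ʒ/ → /ʒə/.

məʒənilawə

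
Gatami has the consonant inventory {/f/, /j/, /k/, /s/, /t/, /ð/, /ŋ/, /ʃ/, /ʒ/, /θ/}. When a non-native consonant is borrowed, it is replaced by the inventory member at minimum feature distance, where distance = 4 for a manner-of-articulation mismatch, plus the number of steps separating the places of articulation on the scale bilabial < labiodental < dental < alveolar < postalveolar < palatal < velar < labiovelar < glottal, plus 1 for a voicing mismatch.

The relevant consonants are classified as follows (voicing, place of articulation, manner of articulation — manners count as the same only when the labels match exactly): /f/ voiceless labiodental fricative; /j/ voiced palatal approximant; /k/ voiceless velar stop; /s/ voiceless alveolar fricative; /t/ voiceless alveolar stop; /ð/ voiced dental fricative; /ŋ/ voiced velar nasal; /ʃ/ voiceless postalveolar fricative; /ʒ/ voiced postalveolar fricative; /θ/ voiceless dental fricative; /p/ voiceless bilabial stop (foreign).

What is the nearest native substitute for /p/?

/t/ is closest: same manner (stop), place distance 3 (bilabial→alveolar), same voicing; total 3. Next closest is /f/ at distance 5.

t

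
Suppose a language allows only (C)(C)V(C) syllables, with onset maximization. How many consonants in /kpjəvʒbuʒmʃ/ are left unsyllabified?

Under (C)(C)V(C), the unsyllabifiable consonants are /k/, /m/, /ʃ/ (at most one coda consonant is licensed; onsets may contain at most 2 consonants).

3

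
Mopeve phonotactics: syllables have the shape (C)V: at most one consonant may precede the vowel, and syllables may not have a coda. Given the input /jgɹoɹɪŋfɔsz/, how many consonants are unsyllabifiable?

5

Syllabifying with onset maximization leaves /j/, /g/, /ŋ/, /s/, /z/ stranded (no codas are permitted; onsets are limited to one consonant).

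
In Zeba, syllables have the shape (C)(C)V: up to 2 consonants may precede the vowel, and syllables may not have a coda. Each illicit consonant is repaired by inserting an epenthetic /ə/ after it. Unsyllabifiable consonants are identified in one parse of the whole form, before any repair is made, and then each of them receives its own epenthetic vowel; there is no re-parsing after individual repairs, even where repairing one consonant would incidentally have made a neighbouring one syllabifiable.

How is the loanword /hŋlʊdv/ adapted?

The consonants /h/, /d/, /v/ cannot be parsed into a legal (C)(C)V syllable (no codas are permitted; onsets may contain at most 2 consonants).
Inserting the epenthetic vowel yields /h/ → /hə/, /d/ → /də/, /v/ → /və/.

həŋlʊdəvə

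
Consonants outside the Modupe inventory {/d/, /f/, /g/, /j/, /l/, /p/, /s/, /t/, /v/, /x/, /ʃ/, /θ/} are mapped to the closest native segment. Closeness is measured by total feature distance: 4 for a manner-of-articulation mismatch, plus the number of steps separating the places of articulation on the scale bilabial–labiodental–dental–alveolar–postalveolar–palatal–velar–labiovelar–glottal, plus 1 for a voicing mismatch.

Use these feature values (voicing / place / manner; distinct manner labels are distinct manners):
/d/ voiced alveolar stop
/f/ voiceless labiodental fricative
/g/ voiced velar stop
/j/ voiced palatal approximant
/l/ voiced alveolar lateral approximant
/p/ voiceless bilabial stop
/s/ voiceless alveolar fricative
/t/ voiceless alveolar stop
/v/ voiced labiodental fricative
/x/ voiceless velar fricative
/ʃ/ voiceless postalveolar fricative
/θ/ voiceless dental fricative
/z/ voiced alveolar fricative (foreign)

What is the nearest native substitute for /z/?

/s/ is closest: same manner (fricative), place distance 0 (alveolar→alveolar), voicing differs (+1); total 1. Next closest is /v/ at distance 2.

s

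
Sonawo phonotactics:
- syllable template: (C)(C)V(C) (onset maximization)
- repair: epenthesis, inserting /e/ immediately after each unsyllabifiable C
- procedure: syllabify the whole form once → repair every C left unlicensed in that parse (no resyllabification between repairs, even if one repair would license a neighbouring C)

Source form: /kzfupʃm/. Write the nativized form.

Syllabifying with onset maximization leaves /k/, /ʃ/, /m/ stranded (at most one coda consonant is licensed; onsets may contain at most 2 consonants).
Each unlicensed consonant becomes the onset of a new syllable: /k/ → /ke/, /ʃ/ → /ʃe/, /m/ → /me/.

kezfupʃeme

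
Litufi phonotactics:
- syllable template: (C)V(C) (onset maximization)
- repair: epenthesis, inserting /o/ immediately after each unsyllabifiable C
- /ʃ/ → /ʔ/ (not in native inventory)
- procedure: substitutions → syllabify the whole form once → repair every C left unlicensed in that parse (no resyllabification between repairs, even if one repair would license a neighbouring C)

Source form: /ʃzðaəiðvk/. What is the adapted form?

Substitution: /ʃ/ → /ʔ/, giving /ʔzðaəiðvk/.
Syllabifying with onset maximization leaves /ʔ/, /z/, /v/, /k/ stranded (at most one coda consonant is licensed; onsets are limited to one consonant).
Inserting the epenthetic vowel yields /ʔ/ → /ʔo/, /z/ → /zo/, /v/ → /vo/, /k/ → /ko/.

ʔozoðaəiðvoko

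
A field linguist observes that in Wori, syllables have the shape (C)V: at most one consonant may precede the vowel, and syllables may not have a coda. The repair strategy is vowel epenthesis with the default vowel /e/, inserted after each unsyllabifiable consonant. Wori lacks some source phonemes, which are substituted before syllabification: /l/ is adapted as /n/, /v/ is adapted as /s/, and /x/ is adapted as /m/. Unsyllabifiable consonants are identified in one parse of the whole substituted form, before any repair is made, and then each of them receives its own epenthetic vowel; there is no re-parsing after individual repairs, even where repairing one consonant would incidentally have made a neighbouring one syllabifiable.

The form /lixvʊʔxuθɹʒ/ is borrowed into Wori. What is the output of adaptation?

Substitution: /l/ → /n/, /x/ → /m/, /v/ → /s/, giving /nimsʊʔmuθɹʒ/.
Under (C)V, the unsyllabifiable consonants are /m/, /ʔ/, /θ/, /ɹ/, /ʒ/ (no codas are permitted; onsets are limited to one consonant).
Each unlicensed consonant becomes the onset of a new syllable: /m/ → /me/, /ʔ/ → /ʔe/, /θ/ → /θe/, /ɹ/ → /ɹe/, /ʒ/ → /ʒe/.

nimesʊʔemuθeɹeʒe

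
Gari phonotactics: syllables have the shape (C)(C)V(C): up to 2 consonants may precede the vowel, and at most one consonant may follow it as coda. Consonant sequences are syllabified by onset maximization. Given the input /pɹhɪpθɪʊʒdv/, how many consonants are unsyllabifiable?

3

Under (C)(C)V(C), the unsyllabifiable consonants are /p/, /d/, /v/ (at most one coda consonant is licensed; onsets may contain at most 2 consonants).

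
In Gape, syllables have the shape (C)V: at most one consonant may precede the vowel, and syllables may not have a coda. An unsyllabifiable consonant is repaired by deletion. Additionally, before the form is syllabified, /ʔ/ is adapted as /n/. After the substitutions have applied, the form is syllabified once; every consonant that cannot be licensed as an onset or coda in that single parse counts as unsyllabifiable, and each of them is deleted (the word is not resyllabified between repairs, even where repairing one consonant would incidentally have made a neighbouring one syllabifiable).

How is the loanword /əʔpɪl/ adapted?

Substitution: /ʔ/ → /n/, giving /ənpɪl/.
Under (C)V, the unsyllabifiable consonants are /n/, /l/ (no codas are permitted; onsets are limited to one consonant).
Deletion applies to /n/, /l/.

əpɪ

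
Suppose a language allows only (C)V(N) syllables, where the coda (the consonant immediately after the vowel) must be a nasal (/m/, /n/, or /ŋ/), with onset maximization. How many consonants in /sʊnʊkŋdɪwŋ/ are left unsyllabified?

4

Syllabifying with onset maximization leaves /k/, /ŋ/, /w/, /ŋ/ stranded (only a nasal (/m/, /n/, or /ŋ/) is licensed in coda position; onsets are limited to one consonant).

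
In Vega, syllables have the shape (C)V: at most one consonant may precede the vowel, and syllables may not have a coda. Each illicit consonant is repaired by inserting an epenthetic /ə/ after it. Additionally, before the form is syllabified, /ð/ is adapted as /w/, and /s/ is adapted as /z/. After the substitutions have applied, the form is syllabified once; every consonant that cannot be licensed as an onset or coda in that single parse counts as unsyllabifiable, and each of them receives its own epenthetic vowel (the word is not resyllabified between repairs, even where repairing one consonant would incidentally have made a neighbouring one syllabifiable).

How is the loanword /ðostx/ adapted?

Substitution: /ð/ → /w/, /s/ → /z/, giving /woztx/.
The consonants /z/, /t/, /x/ cannot be parsed into a legal (C)V syllable (no codas are permitted; onsets are limited to one consonant).
Each unlicensed consonant becomes the onset of a new syllable: /z/ → /zə/, /t/ → /tə/, /x/ → /xə/.

wozətəxə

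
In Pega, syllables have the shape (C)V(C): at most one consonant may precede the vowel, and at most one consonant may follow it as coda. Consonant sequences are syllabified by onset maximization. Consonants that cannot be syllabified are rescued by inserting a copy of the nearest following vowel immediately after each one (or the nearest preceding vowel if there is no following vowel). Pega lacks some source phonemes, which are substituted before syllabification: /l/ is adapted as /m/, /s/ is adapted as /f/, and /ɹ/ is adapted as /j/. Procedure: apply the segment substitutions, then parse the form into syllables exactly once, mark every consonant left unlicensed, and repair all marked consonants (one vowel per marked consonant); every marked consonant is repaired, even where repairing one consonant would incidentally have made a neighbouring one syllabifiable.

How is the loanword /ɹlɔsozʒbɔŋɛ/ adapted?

Substitution: /ɹ/ → /j/, /l/ → /m/, /s/ → /f/, giving /jmɔfozʒbɔŋɛ/.
Syllabifying with onset maximization leaves /j/, /ʒ/ stranded (at most one coda consonant is licensed; onsets are limited to one consonant).
Inserting the epenthetic vowel yields /j/ → /jɔ/, /ʒ/ → /ʒɔ/.

jɔmɔfozʒɔbɔŋɛ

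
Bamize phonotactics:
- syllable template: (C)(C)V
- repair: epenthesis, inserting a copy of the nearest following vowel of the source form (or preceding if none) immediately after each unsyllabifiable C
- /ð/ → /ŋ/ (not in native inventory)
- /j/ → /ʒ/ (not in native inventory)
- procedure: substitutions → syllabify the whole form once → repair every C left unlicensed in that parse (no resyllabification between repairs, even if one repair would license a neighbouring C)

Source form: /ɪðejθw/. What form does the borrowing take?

Substitution: /ð/ → /ŋ/, /j/ → /ʒ/, giving /ɪŋeʒθw/.
Under (C)(C)V, the unsyllabifiable consonants are /ʒ/, /θ/, /w/ (no codas are permitted; onsets may contain at most 2 consonants).
Each unlicensed consonant becomes the onset of a new syllable: /ʒ/ → /ʒe/, /θ/ → /θe/, /w/ → /we/.

ɪŋeʒeθewe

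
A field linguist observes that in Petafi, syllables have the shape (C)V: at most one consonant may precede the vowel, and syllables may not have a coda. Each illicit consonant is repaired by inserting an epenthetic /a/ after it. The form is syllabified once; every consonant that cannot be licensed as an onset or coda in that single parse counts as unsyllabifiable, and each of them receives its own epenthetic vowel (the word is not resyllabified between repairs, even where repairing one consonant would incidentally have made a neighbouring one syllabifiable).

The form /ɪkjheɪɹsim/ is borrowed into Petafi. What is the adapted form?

ɪkajaheɪɹasima

The consonants /k/, /j/, /ɹ/, /m/ cannot be parsed into a legal (C)V syllable (no codas are permitted; onsets are limited to one consonant).
Inserting the epenthetic vowel yields /k/ → /ka/, /j/ → /ja/, /ɹ/ → /ɹa/, /m/ → /ma/.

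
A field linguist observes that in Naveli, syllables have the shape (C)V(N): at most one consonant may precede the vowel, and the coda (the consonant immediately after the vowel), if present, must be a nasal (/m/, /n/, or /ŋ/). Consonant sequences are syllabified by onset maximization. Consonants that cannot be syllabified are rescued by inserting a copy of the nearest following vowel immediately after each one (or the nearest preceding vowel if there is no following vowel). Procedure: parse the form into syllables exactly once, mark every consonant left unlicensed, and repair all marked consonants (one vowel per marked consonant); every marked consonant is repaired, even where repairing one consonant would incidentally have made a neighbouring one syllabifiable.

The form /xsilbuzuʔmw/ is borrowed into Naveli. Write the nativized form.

xisilubuzuʔumuwu

The consonants /x/, /l/, /ʔ/, /m/, /w/ cannot be parsed into a legal (C)V(N) syllable (only a nasal (/m/, /n/, or /ŋ/) is licensed in coda position; onsets are limited to one consonant).
Inserting the epenthetic vowel yields /x/ → /xi/, /l/ → /lu/, /ʔ/ → /ʔu/, /m/ → /mu/, /w/ → /wu/.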